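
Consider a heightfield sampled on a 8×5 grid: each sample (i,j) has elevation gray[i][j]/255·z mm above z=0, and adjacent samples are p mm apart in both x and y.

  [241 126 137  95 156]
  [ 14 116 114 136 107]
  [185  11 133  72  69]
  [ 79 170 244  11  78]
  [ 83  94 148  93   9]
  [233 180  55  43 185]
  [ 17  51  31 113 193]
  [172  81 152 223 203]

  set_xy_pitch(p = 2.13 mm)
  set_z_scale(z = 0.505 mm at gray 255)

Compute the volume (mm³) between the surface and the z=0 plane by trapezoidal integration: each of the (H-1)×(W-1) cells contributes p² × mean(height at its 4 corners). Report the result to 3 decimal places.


27.323

height_mm = gray/255 × 0.505; cell vol = 2.13² × mean(4 corners)
unit = 2.13² × 0.505 / (4×255) = 0.00224621 mm³ per gray-sum
row 0: Σ corner-gray over 4 cells = 1966  → 4.4160
row 1: Σ corner-gray over 4 cells = 1539  → 3.4569
row 2: Σ corner-gray over 4 cells = 1693  → 3.8028
row 3: Σ corner-gray over 4 cells = 1769  → 3.9735
row 4: Σ corner-gray over 4 cells = 1736  → 3.8994
row 5: Σ corner-gray over 4 cells = 1574  → 3.5355
row 6: Σ corner-gray over 4 cells = 1887  → 4.2386
Σ rows: total corner-gray = 12164  → 27.3229 mm³


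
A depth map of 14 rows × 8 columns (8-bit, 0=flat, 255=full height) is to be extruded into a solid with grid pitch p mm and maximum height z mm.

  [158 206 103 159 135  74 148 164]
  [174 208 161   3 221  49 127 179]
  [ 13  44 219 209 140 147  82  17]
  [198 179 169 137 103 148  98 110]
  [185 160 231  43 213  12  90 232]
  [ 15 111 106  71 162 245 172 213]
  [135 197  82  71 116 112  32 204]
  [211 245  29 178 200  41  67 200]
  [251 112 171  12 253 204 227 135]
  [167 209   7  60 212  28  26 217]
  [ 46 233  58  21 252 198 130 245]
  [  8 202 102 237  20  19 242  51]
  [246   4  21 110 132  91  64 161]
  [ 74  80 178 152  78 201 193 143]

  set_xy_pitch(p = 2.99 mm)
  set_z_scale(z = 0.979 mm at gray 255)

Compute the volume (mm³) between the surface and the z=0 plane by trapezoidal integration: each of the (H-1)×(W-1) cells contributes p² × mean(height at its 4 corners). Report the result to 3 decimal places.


height_mm = gray/255 × 0.979; cell vol = 2.99² × mean(4 corners)
unit = 2.99² × 0.979 / (4×255) = 0.00858074 mm³ per gray-sum
row 0: Σ corner-gray over 7 cells = 3863  → 33.1474
row 1: Σ corner-gray over 7 cells = 3603  → 30.9164
row 2: Σ corner-gray over 7 cells = 3688  → 31.6458
row 3: Σ corner-gray over 7 cells = 3891  → 33.3877
row 4: Σ corner-gray over 7 cells = 3877  → 33.2675
row 5: Σ corner-gray over 7 cells = 3521  → 30.2128
row 6: Σ corner-gray over 7 cells = 3490  → 29.9468
row 7: Σ corner-gray over 7 cells = 4275  → 36.6827
row 8: Σ corner-gray over 7 cells = 3812  → 32.7098
row 9: Σ corner-gray over 7 cells = 3543  → 30.4016
row 10: Σ corner-gray over 7 cells = 3778  → 32.4180
row 11: Σ corner-gray over 7 cells = 2954  → 25.3475
row 12: Σ corner-gray over 7 cells = 3232  → 27.7330
Σ rows: total corner-gray = 47527  → 407.8170 mm³

407.817


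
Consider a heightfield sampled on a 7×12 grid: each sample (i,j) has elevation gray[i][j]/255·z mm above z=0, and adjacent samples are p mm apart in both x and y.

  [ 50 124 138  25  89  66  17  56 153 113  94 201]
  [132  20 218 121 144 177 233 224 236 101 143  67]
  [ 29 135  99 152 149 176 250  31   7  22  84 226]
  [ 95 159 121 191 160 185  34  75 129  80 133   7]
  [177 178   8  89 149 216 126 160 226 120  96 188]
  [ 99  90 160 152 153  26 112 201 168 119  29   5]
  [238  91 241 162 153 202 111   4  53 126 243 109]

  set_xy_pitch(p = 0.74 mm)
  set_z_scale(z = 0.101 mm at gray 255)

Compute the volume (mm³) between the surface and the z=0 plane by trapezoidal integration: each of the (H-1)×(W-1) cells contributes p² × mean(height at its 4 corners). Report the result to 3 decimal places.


height_mm = gray/255 × 0.101; cell vol = 0.74² × mean(4 corners)
unit = 0.74² × 0.101 / (4×255) = 5.42231e-05 mm³ per gray-sum
row 0: Σ corner-gray over 11 cells = 5434  → 0.2946
row 1: Σ corner-gray over 11 cells = 5898  → 0.3198
row 2: Σ corner-gray over 11 cells = 5101  → 0.2766
row 3: Σ corner-gray over 11 cells = 5737  → 0.3111
row 4: Σ corner-gray over 11 cells = 5625  → 0.3050
row 5: Σ corner-gray over 11 cells = 5643  → 0.3060
Σ rows: total corner-gray = 33438  → 1.8131 mm³

1.813


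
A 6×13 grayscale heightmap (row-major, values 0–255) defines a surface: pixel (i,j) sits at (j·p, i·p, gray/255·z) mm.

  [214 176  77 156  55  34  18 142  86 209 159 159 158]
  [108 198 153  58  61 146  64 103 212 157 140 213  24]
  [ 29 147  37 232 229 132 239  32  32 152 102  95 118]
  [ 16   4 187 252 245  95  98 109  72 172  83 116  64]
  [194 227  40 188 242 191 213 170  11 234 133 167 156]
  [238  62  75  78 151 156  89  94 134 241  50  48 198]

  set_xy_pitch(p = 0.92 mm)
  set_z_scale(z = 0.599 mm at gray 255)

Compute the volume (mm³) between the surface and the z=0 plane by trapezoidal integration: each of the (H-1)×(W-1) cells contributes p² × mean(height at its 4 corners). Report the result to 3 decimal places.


15.834

height_mm = gray/255 × 0.599; cell vol = 0.92² × mean(4 corners)
unit = 0.92² × 0.599 / (4×255) = 0.000497053 mm³ per gray-sum
row 0: Σ corner-gray over 12 cells = 6056  → 3.0102
row 1: Σ corner-gray over 12 cells = 6147  → 3.0554
row 2: Σ corner-gray over 12 cells = 5951  → 2.9580
row 3: Σ corner-gray over 12 cells = 6928  → 3.4436
row 4: Σ corner-gray over 12 cells = 6774  → 3.3670
Σ rows: total corner-gray = 31856  → 15.8341 mm³


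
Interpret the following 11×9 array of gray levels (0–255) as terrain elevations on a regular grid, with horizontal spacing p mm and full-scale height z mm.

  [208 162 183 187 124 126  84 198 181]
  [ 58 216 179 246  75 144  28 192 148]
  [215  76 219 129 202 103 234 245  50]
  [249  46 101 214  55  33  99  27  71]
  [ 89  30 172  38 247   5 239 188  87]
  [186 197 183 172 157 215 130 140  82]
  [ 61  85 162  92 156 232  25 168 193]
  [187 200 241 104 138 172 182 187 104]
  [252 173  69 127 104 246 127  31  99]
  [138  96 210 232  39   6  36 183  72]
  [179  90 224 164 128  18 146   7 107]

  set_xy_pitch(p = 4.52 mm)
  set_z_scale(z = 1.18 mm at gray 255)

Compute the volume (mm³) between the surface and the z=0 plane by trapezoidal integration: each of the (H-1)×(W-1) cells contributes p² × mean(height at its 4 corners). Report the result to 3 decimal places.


height_mm = gray/255 × 1.18; cell vol = 4.52² × mean(4 corners)
unit = 4.52² × 1.18 / (4×255) = 0.0236352 mm³ per gray-sum
row 0: Σ corner-gray over 8 cells = 4883  → 115.4105
row 1: Σ corner-gray over 8 cells = 5047  → 119.2867
row 2: Σ corner-gray over 8 cells = 4151  → 98.1096
row 3: Σ corner-gray over 8 cells = 3484  → 82.3449
row 4: Σ corner-gray over 8 cells = 4670  → 110.3762
row 5: Σ corner-gray over 8 cells = 4750  → 112.2671
row 6: Σ corner-gray over 8 cells = 4833  → 114.2288
row 7: Σ corner-gray over 8 cells = 4844  → 114.4888
row 8: Σ corner-gray over 8 cells = 3919  → 92.6262
row 9: Σ corner-gray over 8 cells = 3654  → 86.3629
Σ rows: total corner-gray = 44235  → 1045.5017 mm³

1045.502


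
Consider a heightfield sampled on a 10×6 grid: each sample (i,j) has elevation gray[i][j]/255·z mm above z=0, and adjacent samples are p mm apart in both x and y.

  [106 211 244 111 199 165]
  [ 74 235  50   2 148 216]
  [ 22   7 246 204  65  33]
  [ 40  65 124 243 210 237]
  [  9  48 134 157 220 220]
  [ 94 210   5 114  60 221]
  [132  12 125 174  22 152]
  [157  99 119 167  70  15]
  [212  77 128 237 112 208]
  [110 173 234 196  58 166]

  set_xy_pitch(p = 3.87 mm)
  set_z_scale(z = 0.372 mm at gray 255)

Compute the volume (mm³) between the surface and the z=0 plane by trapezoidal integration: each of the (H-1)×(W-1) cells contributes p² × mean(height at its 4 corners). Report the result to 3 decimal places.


height_mm = gray/255 × 0.372; cell vol = 3.87² × mean(4 corners)
unit = 3.87² × 0.372 / (4×255) = 0.00546216 mm³ per gray-sum
row 0: Σ corner-gray over 5 cells = 2961  → 16.1735
row 1: Σ corner-gray over 5 cells = 2259  → 12.3390
row 2: Σ corner-gray over 5 cells = 2660  → 14.5294
row 3: Σ corner-gray over 5 cells = 2908  → 15.8840
row 4: Σ corner-gray over 5 cells = 2440  → 13.3277
row 5: Σ corner-gray over 5 cells = 2043  → 11.1592
row 6: Σ corner-gray over 5 cells = 2032  → 11.0991
row 7: Σ corner-gray over 5 cells = 2610  → 14.2562
row 8: Σ corner-gray over 5 cells = 3126  → 17.0747
Σ rows: total corner-gray = 23039  → 125.8428 mm³

125.843


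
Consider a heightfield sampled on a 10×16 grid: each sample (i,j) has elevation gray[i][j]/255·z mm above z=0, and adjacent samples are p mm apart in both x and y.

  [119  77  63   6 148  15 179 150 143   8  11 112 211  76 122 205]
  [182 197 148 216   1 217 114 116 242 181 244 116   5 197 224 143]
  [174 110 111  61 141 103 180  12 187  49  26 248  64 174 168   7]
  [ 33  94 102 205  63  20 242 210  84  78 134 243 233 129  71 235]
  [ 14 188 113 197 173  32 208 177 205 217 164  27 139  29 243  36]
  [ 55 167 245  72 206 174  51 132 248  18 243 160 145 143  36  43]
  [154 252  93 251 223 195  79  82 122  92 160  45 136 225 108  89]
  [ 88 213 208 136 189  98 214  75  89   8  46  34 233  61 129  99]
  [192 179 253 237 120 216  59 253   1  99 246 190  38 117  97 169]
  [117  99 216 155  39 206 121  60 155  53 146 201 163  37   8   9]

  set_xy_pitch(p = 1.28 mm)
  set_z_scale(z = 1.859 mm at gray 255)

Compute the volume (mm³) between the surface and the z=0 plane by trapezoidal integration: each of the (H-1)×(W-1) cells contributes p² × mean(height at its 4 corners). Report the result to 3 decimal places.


height_mm = gray/255 × 1.859; cell vol = 1.28² × mean(4 corners)
unit = 1.28² × 1.859 / (4×255) = 0.00298606 mm³ per gray-sum
row 0: Σ corner-gray over 15 cells = 7727  → 23.0733
row 1: Σ corner-gray over 15 cells = 8210  → 24.5156
row 2: Σ corner-gray over 15 cells = 7533  → 22.4940
row 3: Σ corner-gray over 15 cells = 8358  → 24.9575
row 4: Σ corner-gray over 15 cells = 8452  → 25.2382
row 5: Σ corner-gray over 15 cells = 8547  → 25.5219
row 6: Σ corner-gray over 15 cells = 8022  → 23.9542
row 7: Σ corner-gray over 15 cells = 8224  → 24.5574
row 8: Σ corner-gray over 15 cells = 8015  → 23.9333
Σ rows: total corner-gray = 73088  → 218.2455 mm³

218.245


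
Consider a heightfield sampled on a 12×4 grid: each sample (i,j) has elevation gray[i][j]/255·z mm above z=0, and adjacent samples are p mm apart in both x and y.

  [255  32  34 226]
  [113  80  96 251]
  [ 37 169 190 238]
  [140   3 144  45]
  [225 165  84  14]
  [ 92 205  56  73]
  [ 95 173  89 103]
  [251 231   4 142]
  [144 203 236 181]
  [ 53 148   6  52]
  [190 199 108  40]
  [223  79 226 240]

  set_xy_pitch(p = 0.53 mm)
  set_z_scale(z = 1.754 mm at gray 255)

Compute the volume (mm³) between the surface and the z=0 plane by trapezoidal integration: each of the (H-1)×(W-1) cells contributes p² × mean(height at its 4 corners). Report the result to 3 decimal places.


8.212

height_mm = gray/255 × 1.754; cell vol = 0.53² × mean(4 corners)
unit = 0.53² × 1.754 / (4×255) = 0.000483038 mm³ per gray-sum
row 0: Σ corner-gray over 3 cells = 1329  → 0.6420
row 1: Σ corner-gray over 3 cells = 1709  → 0.8255
row 2: Σ corner-gray over 3 cells = 1472  → 0.7110
row 3: Σ corner-gray over 3 cells = 1216  → 0.5874
row 4: Σ corner-gray over 3 cells = 1424  → 0.6878
row 5: Σ corner-gray over 3 cells = 1409  → 0.6806
row 6: Σ corner-gray over 3 cells = 1585  → 0.7656
row 7: Σ corner-gray over 3 cells = 2066  → 0.9980
row 8: Σ corner-gray over 3 cells = 1616  → 0.7806
row 9: Σ corner-gray over 3 cells = 1257  → 0.6072
row 10: Σ corner-gray over 3 cells = 1917  → 0.9260
Σ rows: total corner-gray = 17000  → 8.2116 mm³


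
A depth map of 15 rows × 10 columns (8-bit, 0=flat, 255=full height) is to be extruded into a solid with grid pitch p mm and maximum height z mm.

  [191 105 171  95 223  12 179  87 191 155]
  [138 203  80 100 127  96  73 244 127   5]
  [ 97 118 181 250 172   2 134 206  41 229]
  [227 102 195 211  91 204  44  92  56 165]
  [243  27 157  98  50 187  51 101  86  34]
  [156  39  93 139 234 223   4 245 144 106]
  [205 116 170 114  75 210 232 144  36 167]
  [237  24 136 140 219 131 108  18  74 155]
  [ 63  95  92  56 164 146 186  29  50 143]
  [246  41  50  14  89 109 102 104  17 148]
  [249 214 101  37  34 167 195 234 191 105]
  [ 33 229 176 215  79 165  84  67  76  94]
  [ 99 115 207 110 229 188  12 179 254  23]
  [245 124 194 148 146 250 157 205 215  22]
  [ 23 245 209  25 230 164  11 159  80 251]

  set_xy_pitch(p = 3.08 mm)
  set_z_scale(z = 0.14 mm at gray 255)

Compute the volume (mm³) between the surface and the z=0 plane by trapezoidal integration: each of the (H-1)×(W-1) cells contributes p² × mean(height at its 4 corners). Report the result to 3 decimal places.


85.311

height_mm = gray/255 × 0.14; cell vol = 3.08² × mean(4 corners)
unit = 3.08² × 0.14 / (4×255) = 0.00130205 mm³ per gray-sum
row 0: Σ corner-gray over 9 cells = 4715  → 6.1392
row 1: Σ corner-gray over 9 cells = 4777  → 6.2199
row 2: Σ corner-gray over 9 cells = 4916  → 6.4009
row 3: Σ corner-gray over 9 cells = 4173  → 5.4335
row 4: Σ corner-gray over 9 cells = 4295  → 5.5923
row 5: Σ corner-gray over 9 cells = 5070  → 6.6014
row 6: Σ corner-gray over 9 cells = 4658  → 6.0650
row 7: Σ corner-gray over 9 cells = 3934  → 5.1223
row 8: Σ corner-gray over 9 cells = 3288  → 4.2812
row 9: Σ corner-gray over 9 cells = 4146  → 5.3983
row 10: Σ corner-gray over 9 cells = 5009  → 6.5220
row 11: Σ corner-gray over 9 cells = 5019  → 6.5350
row 12: Σ corner-gray over 9 cells = 5855  → 7.6235
row 13: Σ corner-gray over 9 cells = 5665  → 7.3761
Σ rows: total corner-gray = 65520  → 85.3106 mm³


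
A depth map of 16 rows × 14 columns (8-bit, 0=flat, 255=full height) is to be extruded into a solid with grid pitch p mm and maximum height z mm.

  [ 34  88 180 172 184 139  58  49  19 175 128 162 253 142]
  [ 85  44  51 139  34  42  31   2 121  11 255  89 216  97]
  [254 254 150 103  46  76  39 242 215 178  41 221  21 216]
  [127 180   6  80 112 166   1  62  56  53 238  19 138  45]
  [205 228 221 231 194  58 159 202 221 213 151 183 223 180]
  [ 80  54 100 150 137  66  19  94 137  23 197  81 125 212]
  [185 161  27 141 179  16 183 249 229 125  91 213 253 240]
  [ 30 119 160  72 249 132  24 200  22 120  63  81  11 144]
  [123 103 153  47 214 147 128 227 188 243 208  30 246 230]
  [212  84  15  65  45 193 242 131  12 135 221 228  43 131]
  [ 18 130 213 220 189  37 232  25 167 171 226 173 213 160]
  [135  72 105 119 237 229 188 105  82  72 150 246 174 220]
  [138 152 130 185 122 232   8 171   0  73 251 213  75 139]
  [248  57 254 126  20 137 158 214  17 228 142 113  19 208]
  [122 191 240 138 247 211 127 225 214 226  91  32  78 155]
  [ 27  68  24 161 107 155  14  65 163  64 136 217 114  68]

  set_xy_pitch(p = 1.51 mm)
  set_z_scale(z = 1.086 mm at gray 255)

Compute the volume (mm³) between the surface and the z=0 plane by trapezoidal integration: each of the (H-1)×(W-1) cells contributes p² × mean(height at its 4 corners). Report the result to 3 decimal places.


height_mm = gray/255 × 1.086; cell vol = 1.51² × mean(4 corners)
unit = 1.51² × 1.086 / (4×255) = 0.00242764 mm³ per gray-sum
row 0: Σ corner-gray over 13 cells = 5642  → 13.6967
row 1: Σ corner-gray over 13 cells = 5894  → 14.3085
row 2: Σ corner-gray over 13 cells = 6036  → 14.6532
row 3: Σ corner-gray over 13 cells = 7347  → 17.8358
row 4: Σ corner-gray over 13 cells = 7611  → 18.4767
row 5: Σ corner-gray over 13 cells = 6817  → 16.5492
row 6: Σ corner-gray over 13 cells = 6839  → 16.6026
row 7: Σ corner-gray over 13 cells = 6901  → 16.7531
row 8: Σ corner-gray over 13 cells = 7392  → 17.9451
row 9: Σ corner-gray over 13 cells = 7341  → 17.8213
row 10: Σ corner-gray over 13 cells = 8083  → 19.6226
row 11: Σ corner-gray over 13 cells = 7414  → 17.9985
row 12: Σ corner-gray over 13 cells = 6927  → 16.8162
row 13: Σ corner-gray over 13 cells = 7743  → 18.7972
row 14: Σ corner-gray over 13 cells = 6988  → 16.9643
Σ rows: total corner-gray = 104975  → 254.8411 mm³

254.841


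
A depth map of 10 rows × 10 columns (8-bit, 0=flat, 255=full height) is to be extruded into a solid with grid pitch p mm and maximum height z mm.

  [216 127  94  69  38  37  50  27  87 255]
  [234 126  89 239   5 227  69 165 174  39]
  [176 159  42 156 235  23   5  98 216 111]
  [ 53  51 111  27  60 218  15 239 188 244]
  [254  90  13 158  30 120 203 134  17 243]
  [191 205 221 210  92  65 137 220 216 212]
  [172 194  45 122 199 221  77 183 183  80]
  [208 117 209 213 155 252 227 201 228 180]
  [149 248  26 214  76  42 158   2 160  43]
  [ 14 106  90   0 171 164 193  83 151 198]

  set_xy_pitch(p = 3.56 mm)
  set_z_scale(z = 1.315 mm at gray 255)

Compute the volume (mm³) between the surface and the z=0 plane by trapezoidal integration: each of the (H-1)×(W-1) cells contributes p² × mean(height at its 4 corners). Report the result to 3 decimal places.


height_mm = gray/255 × 1.315; cell vol = 3.56² × mean(4 corners)
unit = 3.56² × 1.315 / (4×255) = 0.016339 mm³ per gray-sum
row 0: Σ corner-gray over 9 cells = 3990  → 65.1926
row 1: Σ corner-gray over 9 cells = 4616  → 75.4208
row 2: Σ corner-gray over 9 cells = 4270  → 69.7675
row 3: Σ corner-gray over 9 cells = 4142  → 67.6762
row 4: Σ corner-gray over 9 cells = 5162  → 84.3419
row 5: Σ corner-gray over 9 cells = 5835  → 95.3381
row 6: Σ corner-gray over 9 cells = 6292  → 102.8050
row 7: Σ corner-gray over 9 cells = 5636  → 92.0866
row 8: Σ corner-gray over 9 cells = 4172  → 68.1663
Σ rows: total corner-gray = 44115  → 720.7952 mm³

720.795


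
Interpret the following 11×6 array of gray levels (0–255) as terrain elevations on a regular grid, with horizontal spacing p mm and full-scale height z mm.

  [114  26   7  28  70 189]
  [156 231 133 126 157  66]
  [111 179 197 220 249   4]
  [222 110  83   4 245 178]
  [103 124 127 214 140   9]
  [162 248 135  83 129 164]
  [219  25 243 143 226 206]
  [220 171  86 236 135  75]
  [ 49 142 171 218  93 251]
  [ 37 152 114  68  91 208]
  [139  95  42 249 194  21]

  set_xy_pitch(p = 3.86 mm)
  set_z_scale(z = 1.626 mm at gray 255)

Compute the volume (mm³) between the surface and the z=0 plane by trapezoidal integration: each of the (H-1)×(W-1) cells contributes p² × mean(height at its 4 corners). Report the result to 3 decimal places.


height_mm = gray/255 × 1.626; cell vol = 3.86² × mean(4 corners)
unit = 3.86² × 1.626 / (4×255) = 0.0237517 mm³ per gray-sum
row 0: Σ corner-gray over 5 cells = 2081  → 49.4273
row 1: Σ corner-gray over 5 cells = 3321  → 78.8794
row 2: Σ corner-gray over 5 cells = 3089  → 73.3690
row 3: Σ corner-gray over 5 cells = 2606  → 61.8970
row 4: Σ corner-gray over 5 cells = 2838  → 67.4074
row 5: Σ corner-gray over 5 cells = 3215  → 76.3618
row 6: Σ corner-gray over 5 cells = 3250  → 77.1931
row 7: Σ corner-gray over 5 cells = 3099  → 73.6066
row 8: Σ corner-gray over 5 cells = 2643  → 62.7758
row 9: Σ corner-gray over 5 cells = 2415  → 57.3604
Σ rows: total corner-gray = 28557  → 678.2777 mm³

678.278


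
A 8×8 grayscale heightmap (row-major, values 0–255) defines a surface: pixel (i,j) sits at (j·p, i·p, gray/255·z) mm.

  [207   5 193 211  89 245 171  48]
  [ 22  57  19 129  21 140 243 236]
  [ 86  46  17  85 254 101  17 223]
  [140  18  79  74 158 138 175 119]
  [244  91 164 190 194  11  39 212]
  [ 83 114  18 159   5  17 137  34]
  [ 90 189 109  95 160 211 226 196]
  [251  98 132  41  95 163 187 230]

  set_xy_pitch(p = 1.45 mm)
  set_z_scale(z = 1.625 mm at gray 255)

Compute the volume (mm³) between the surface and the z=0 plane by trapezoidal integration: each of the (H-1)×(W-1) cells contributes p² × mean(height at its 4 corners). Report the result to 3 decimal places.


height_mm = gray/255 × 1.625; cell vol = 1.45² × mean(4 corners)
unit = 1.45² × 1.625 / (4×255) = 0.00334957 mm³ per gray-sum
row 0: Σ corner-gray over 7 cells = 3559  → 11.9211
row 1: Σ corner-gray over 7 cells = 2825  → 9.4625
row 2: Σ corner-gray over 7 cells = 2892  → 9.6870
row 3: Σ corner-gray over 7 cells = 3377  → 11.3115
row 4: Σ corner-gray over 7 cells = 2851  → 9.5496
row 5: Σ corner-gray over 7 cells = 3283  → 10.9966
row 6: Σ corner-gray over 7 cells = 4179  → 13.9979
Σ rows: total corner-gray = 22966  → 76.9262 mm³

76.926


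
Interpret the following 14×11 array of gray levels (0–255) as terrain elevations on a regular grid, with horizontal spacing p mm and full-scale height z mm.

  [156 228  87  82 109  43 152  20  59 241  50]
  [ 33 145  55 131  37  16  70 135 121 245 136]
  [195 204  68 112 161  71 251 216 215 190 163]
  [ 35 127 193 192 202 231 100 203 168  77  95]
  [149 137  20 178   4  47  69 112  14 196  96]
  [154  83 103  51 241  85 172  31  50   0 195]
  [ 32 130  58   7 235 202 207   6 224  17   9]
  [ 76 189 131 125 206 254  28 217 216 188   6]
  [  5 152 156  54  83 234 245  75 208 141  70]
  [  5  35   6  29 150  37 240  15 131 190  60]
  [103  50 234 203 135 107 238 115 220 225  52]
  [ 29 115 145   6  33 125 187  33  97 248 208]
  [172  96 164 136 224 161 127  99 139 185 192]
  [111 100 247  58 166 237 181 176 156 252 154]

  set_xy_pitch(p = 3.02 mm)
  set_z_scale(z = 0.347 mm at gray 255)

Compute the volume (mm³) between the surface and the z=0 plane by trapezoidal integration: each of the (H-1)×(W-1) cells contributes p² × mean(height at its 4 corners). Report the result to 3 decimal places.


height_mm = gray/255 × 0.347; cell vol = 3.02² × mean(4 corners)
unit = 3.02² × 0.347 / (4×255) = 0.00310272 mm³ per gray-sum
row 0: Σ corner-gray over 10 cells = 4327  → 13.4255
row 1: Σ corner-gray over 10 cells = 5413  → 16.7950
row 2: Σ corner-gray over 10 cells = 6450  → 20.0126
row 3: Σ corner-gray over 10 cells = 4915  → 15.2499
row 4: Σ corner-gray over 10 cells = 3780  → 11.7283
row 5: Σ corner-gray over 10 cells = 4194  → 13.0128
row 6: Σ corner-gray over 10 cells = 5403  → 16.7640
row 7: Σ corner-gray over 10 cells = 5961  → 18.4953
row 8: Σ corner-gray over 10 cells = 4502  → 13.9685
row 9: Σ corner-gray over 10 cells = 4940  → 15.3275
row 10: Σ corner-gray over 10 cells = 5424  → 16.8292
row 11: Σ corner-gray over 10 cells = 5241  → 16.2614
row 12: Σ corner-gray over 10 cells = 6437  → 19.9722
Σ rows: total corner-gray = 66987  → 207.8422 mm³

207.842


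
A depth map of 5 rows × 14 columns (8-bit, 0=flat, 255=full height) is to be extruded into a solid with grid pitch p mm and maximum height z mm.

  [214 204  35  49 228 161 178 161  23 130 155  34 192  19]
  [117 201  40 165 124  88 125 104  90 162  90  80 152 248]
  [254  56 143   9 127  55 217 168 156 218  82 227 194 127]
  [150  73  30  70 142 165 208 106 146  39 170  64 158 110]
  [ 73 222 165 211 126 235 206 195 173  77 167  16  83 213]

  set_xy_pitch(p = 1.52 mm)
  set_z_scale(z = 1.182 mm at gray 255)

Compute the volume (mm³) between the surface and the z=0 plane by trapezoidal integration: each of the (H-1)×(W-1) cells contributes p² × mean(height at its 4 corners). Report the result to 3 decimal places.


72.714

height_mm = gray/255 × 1.182; cell vol = 1.52² × mean(4 corners)
unit = 1.52² × 1.182 / (4×255) = 0.00267735 mm³ per gray-sum
row 0: Σ corner-gray over 13 cells = 6540  → 17.5098
row 1: Σ corner-gray over 13 cells = 6892  → 18.4523
row 2: Σ corner-gray over 13 cells = 6687  → 17.9034
row 3: Σ corner-gray over 13 cells = 7040  → 18.8485
Σ rows: total corner-gray = 27159  → 72.7140 mm³


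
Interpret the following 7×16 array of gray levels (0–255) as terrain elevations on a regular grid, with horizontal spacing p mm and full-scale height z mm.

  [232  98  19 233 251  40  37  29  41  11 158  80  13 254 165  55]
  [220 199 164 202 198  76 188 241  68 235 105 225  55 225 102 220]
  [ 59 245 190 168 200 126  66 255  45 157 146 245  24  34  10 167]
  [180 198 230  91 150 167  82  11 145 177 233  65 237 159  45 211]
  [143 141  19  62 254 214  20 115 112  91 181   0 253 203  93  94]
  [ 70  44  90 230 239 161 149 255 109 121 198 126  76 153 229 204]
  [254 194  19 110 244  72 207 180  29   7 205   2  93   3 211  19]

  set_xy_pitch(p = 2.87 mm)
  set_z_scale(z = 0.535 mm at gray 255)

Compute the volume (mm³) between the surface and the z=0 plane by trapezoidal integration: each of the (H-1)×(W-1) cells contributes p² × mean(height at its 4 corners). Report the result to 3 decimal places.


height_mm = gray/255 × 0.535; cell vol = 2.87² × mean(4 corners)
unit = 2.87² × 0.535 / (4×255) = 0.00432033 mm³ per gray-sum
row 0: Σ corner-gray over 15 cells = 8151  → 35.2150
row 1: Σ corner-gray over 15 cells = 9054  → 39.1163
row 2: Σ corner-gray over 15 cells = 8419  → 36.3729
row 3: Σ corner-gray over 15 cells = 8124  → 35.0984
row 4: Σ corner-gray over 15 cells = 8387  → 36.2346
row 5: Σ corner-gray over 15 cells = 8059  → 34.8176
Σ rows: total corner-gray = 50194  → 216.8549 mm³

216.855


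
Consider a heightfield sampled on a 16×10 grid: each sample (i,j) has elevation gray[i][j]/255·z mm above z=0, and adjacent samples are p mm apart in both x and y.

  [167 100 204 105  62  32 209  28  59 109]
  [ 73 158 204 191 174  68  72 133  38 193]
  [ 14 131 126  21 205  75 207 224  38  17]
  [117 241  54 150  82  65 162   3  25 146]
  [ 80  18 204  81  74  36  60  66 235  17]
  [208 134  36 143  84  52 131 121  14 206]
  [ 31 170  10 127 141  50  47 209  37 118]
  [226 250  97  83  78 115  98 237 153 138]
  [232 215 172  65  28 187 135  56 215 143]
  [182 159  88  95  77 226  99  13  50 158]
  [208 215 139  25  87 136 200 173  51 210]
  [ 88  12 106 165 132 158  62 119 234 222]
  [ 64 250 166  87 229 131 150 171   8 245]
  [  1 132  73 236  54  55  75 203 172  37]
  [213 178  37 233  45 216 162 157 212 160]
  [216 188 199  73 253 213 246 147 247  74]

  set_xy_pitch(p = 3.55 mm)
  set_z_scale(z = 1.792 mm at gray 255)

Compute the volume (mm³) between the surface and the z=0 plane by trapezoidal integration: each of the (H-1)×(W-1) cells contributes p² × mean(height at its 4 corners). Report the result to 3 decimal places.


height_mm = gray/255 × 1.792; cell vol = 3.55² × mean(4 corners)
unit = 3.55² × 1.792 / (4×255) = 0.0221409 mm³ per gray-sum
row 0: Σ corner-gray over 9 cells = 4216  → 93.3459
row 1: Σ corner-gray over 9 cells = 4427  → 98.0176
row 2: Σ corner-gray over 9 cells = 3912  → 86.6151
row 3: Σ corner-gray over 9 cells = 3472  → 76.8731
row 4: Σ corner-gray over 9 cells = 3489  → 77.2495
row 5: Σ corner-gray over 9 cells = 3575  → 79.1536
row 6: Σ corner-gray over 9 cells = 4317  → 95.5821
row 7: Σ corner-gray over 9 cells = 5107  → 113.0734
row 8: Σ corner-gray over 9 cells = 4475  → 99.0804
row 9: Σ corner-gray over 9 cells = 4424  → 97.9512
row 10: Σ corner-gray over 9 cells = 4756  → 105.3019
row 11: Σ corner-gray over 9 cells = 4979  → 110.2394
row 12: Σ corner-gray over 9 cells = 4731  → 104.7484
row 13: Σ corner-gray over 9 cells = 4891  → 108.2910
row 14: Σ corner-gray over 9 cells = 6275  → 138.9339
Σ rows: total corner-gray = 67046  → 1484.4563 mm³

1484.456


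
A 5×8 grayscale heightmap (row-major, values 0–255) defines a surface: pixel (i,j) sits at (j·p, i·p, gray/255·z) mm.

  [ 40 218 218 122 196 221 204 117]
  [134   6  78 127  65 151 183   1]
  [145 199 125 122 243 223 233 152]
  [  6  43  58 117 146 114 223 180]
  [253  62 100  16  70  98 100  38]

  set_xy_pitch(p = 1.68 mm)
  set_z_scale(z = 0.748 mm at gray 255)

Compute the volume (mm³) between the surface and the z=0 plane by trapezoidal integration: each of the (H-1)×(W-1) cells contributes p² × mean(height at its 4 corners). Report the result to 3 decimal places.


height_mm = gray/255 × 0.748; cell vol = 1.68² × mean(4 corners)
unit = 1.68² × 0.748 / (4×255) = 0.00206976 mm³ per gray-sum
row 0: Σ corner-gray over 7 cells = 3870  → 8.0100
row 1: Σ corner-gray over 7 cells = 3942  → 8.1590
row 2: Σ corner-gray over 7 cells = 4175  → 8.6412
row 3: Σ corner-gray over 7 cells = 2771  → 5.7353
Σ rows: total corner-gray = 14758  → 30.5455 mm³

30.546


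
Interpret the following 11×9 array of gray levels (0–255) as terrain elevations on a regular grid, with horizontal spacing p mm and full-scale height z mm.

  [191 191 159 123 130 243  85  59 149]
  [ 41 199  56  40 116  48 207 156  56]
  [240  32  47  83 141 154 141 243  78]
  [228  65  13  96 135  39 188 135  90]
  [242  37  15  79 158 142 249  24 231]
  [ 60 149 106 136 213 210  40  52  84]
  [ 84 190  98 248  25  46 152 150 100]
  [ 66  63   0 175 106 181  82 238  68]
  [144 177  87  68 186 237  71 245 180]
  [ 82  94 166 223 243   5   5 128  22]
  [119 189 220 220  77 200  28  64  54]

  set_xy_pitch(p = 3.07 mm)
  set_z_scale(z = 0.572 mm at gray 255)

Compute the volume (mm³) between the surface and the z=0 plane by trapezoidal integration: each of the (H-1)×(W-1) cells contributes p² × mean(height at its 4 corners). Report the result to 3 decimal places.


height_mm = gray/255 × 0.572; cell vol = 3.07² × mean(4 corners)
unit = 3.07² × 0.572 / (4×255) = 0.00528534 mm³ per gray-sum
row 0: Σ corner-gray over 8 cells = 4061  → 21.4637
row 1: Σ corner-gray over 8 cells = 3741  → 19.7724
row 2: Σ corner-gray over 8 cells = 3660  → 19.3443
row 3: Σ corner-gray over 8 cells = 3541  → 18.7154
row 4: Σ corner-gray over 8 cells = 3837  → 20.2798
row 5: Σ corner-gray over 8 cells = 3958  → 20.9194
row 6: Σ corner-gray over 8 cells = 3826  → 20.2217
row 7: Σ corner-gray over 8 cells = 4290  → 22.6741
row 8: Σ corner-gray over 8 cells = 4298  → 22.7164
row 9: Σ corner-gray over 8 cells = 4001  → 21.1466
Σ rows: total corner-gray = 39213  → 207.2539 mm³

207.254


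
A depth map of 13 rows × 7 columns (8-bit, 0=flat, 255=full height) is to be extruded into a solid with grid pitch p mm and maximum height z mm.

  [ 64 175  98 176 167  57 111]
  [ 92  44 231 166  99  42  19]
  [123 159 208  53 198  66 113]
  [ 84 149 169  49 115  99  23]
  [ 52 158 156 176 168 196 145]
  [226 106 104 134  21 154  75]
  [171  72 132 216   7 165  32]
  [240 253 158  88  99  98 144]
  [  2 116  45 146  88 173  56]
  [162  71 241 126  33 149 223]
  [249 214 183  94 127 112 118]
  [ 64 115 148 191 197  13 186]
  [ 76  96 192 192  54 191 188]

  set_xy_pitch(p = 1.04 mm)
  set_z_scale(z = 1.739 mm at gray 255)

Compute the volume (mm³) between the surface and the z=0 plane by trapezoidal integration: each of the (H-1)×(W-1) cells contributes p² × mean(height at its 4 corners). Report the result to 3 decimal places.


67.847

height_mm = gray/255 × 1.739; cell vol = 1.04² × mean(4 corners)
unit = 1.04² × 1.739 / (4×255) = 0.00184402 mm³ per gray-sum
row 0: Σ corner-gray over 6 cells = 2796  → 5.1559
row 1: Σ corner-gray over 6 cells = 2879  → 5.3089
row 2: Σ corner-gray over 6 cells = 2873  → 5.2979
row 3: Σ corner-gray over 6 cells = 3174  → 5.8529
row 4: Σ corner-gray over 6 cells = 3244  → 5.9820
row 5: Σ corner-gray over 6 cells = 2726  → 5.0268
row 6: Σ corner-gray over 6 cells = 3163  → 5.8326
row 7: Σ corner-gray over 6 cells = 2970  → 5.4767
row 8: Σ corner-gray over 6 cells = 2819  → 5.1983
row 9: Σ corner-gray over 6 cells = 3452  → 6.3656
row 10: Σ corner-gray over 6 cells = 3405  → 6.2789
row 11: Σ corner-gray over 6 cells = 3292  → 6.0705
Σ rows: total corner-gray = 36793  → 67.8471 mm³


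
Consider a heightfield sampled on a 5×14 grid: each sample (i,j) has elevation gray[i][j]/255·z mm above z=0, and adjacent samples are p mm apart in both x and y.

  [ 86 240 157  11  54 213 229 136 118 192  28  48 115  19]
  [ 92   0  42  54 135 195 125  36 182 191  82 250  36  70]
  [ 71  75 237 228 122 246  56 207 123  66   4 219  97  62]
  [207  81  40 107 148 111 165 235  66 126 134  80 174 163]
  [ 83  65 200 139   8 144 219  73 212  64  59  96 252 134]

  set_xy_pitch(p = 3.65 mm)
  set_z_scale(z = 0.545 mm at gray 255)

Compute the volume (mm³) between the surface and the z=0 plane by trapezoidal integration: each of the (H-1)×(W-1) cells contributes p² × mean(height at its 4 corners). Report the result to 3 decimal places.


height_mm = gray/255 × 0.545; cell vol = 3.65² × mean(4 corners)
unit = 3.65² × 0.545 / (4×255) = 0.00711839 mm³ per gray-sum
row 0: Σ corner-gray over 13 cells = 6005  → 42.7460
row 1: Σ corner-gray over 13 cells = 6311  → 44.9242
row 2: Σ corner-gray over 13 cells = 6797  → 48.3837
row 3: Σ corner-gray over 13 cells = 6583  → 46.8604
Σ rows: total corner-gray = 25696  → 182.9143 mm³

182.914


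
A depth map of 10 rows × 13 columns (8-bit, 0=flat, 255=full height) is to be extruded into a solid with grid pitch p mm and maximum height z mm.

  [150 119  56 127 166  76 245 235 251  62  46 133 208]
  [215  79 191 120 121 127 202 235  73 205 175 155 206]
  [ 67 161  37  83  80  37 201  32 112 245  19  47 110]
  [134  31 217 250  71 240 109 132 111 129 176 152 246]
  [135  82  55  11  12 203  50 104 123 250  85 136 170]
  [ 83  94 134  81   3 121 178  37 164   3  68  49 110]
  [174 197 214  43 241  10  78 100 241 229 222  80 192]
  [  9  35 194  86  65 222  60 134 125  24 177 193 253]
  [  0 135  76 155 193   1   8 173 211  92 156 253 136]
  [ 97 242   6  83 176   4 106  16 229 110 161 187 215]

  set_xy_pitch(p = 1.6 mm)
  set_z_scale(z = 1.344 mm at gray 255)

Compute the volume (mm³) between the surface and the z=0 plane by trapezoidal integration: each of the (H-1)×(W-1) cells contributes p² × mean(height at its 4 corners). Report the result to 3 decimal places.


height_mm = gray/255 × 1.344; cell vol = 1.6² × mean(4 corners)
unit = 1.6² × 1.344 / (4×255) = 0.00337318 mm³ per gray-sum
row 0: Σ corner-gray over 12 cells = 7177  → 24.2093
row 1: Σ corner-gray over 12 cells = 6072  → 20.4819
row 2: Σ corner-gray over 12 cells = 5901  → 19.9051
row 3: Σ corner-gray over 12 cells = 6143  → 20.7214
row 4: Σ corner-gray over 12 cells = 4584  → 15.4626
row 5: Σ corner-gray over 12 cells = 5733  → 19.3384
row 6: Σ corner-gray over 12 cells = 6568  → 22.1550
row 7: Σ corner-gray over 12 cells = 5934  → 20.0164
row 8: Σ corner-gray over 12 cells = 5994  → 20.2188
Σ rows: total corner-gray = 54106  → 182.5091 mm³

182.509


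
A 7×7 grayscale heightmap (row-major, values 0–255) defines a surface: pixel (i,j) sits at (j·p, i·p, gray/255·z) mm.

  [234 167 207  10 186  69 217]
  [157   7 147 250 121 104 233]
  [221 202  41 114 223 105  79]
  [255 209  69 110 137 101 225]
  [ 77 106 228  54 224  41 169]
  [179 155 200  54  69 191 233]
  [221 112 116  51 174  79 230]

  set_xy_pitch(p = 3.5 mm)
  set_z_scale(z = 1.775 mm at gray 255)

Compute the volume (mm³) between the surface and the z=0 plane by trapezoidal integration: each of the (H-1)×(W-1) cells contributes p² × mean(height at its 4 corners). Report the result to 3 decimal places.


height_mm = gray/255 × 1.775; cell vol = 3.5² × mean(4 corners)
unit = 3.5² × 1.775 / (4×255) = 0.0213174 mm³ per gray-sum
row 0: Σ corner-gray over 6 cells = 3377  → 71.9889
row 1: Σ corner-gray over 6 cells = 3318  → 70.7311
row 2: Σ corner-gray over 6 cells = 3402  → 72.5218
row 3: Σ corner-gray over 6 cells = 3284  → 70.0063
row 4: Σ corner-gray over 6 cells = 3302  → 70.3901
row 5: Σ corner-gray over 6 cells = 3265  → 69.6013
Σ rows: total corner-gray = 19948  → 425.2395 mm³

425.240


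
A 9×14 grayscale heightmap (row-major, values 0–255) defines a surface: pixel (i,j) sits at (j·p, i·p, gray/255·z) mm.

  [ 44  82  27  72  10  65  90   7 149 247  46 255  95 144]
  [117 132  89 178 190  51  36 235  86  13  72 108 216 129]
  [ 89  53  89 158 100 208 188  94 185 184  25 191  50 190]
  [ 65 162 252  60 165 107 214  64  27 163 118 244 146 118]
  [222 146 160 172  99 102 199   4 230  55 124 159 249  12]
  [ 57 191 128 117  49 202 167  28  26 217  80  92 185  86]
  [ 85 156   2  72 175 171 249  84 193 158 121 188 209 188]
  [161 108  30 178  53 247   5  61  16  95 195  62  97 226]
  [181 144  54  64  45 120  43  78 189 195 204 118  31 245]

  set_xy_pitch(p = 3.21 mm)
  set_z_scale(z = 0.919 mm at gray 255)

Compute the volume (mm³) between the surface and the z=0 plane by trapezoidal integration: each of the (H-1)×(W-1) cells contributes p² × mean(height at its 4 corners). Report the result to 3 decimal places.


482.757

height_mm = gray/255 × 0.919; cell vol = 3.21² × mean(4 corners)
unit = 3.21² × 0.919 / (4×255) = 0.00928379 mm³ per gray-sum
row 0: Σ corner-gray over 13 cells = 5536  → 51.3951
row 1: Σ corner-gray over 13 cells = 6387  → 59.2956
row 2: Σ corner-gray over 13 cells = 6956  → 64.5781
row 3: Σ corner-gray over 13 cells = 7259  → 67.3910
row 4: Σ corner-gray over 13 cells = 6739  → 62.5635
row 5: Σ corner-gray over 13 cells = 6936  → 64.3924
row 6: Σ corner-gray over 13 cells = 6510  → 60.4375
row 7: Σ corner-gray over 13 cells = 5677  → 52.7041
Σ rows: total corner-gray = 52000  → 482.7572 mm³


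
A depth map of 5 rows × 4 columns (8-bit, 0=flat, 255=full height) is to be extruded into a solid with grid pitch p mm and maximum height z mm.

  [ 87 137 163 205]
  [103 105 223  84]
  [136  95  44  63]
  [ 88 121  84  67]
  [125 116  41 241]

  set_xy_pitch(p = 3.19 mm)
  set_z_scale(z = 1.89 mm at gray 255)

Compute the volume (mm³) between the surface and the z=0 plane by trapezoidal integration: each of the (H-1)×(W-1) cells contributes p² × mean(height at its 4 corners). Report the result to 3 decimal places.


100.727

height_mm = gray/255 × 1.89; cell vol = 3.19² × mean(4 corners)
unit = 3.19² × 1.89 / (4×255) = 0.0188557 mm³ per gray-sum
row 0: Σ corner-gray over 3 cells = 1735  → 32.7147
row 1: Σ corner-gray over 3 cells = 1320  → 24.8895
row 2: Σ corner-gray over 3 cells = 1042  → 19.6477
row 3: Σ corner-gray over 3 cells = 1245  → 23.4754
Σ rows: total corner-gray = 5342  → 100.7272 mm³


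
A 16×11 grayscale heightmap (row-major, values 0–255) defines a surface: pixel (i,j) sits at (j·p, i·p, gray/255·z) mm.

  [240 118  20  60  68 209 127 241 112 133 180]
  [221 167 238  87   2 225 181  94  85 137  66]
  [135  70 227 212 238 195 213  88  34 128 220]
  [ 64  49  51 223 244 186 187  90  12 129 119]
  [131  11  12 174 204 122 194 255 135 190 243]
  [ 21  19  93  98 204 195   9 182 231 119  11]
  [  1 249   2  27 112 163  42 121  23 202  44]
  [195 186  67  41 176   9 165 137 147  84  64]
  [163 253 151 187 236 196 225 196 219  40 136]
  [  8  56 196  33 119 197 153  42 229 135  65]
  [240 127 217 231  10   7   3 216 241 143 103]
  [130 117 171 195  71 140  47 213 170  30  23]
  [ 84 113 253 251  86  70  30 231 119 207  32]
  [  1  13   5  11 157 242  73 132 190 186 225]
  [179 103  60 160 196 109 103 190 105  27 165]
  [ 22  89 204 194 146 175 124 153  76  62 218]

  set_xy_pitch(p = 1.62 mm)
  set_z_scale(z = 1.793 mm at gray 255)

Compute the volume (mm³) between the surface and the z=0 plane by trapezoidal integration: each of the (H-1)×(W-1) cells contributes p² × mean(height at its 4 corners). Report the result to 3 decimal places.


363.361

height_mm = gray/255 × 1.793; cell vol = 1.62² × mean(4 corners)
unit = 1.62² × 1.793 / (4×255) = 0.00461328 mm³ per gray-sum
row 0: Σ corner-gray over 10 cells = 5315  → 24.5196
row 1: Σ corner-gray over 10 cells = 5884  → 27.1446
row 2: Σ corner-gray over 10 cells = 5690  → 26.2496
row 3: Σ corner-gray over 10 cells = 5493  → 25.3408
row 4: Σ corner-gray over 10 cells = 5300  → 24.4504
row 5: Σ corner-gray over 10 cells = 4259  → 19.6480
row 6: Σ corner-gray over 10 cells = 4210  → 19.4219
row 7: Σ corner-gray over 10 cells = 5988  → 27.6243
row 8: Σ corner-gray over 10 cells = 6098  → 28.1318
row 9: Σ corner-gray over 10 cells = 5126  → 23.6477
row 10: Σ corner-gray over 10 cells = 5194  → 23.9614
row 11: Σ corner-gray over 10 cells = 5297  → 24.4366
row 12: Σ corner-gray over 10 cells = 5080  → 23.4355
row 13: Σ corner-gray over 10 cells = 4694  → 21.6548
row 14: Σ corner-gray over 10 cells = 5136  → 23.6938
Σ rows: total corner-gray = 78764  → 363.3607 mm³
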